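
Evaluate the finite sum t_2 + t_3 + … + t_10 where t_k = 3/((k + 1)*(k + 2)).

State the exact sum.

The ratio is (k + 1)/(k + 3).
Normal form (A,B,C) = (k + 1, k + 3, 1).
Solve (k + 1)·f(k+1) − (k + 2)·f(k) = 1.
Bound: deg f ≤ 1.
Match coefficients ⇒ f(k) = k.
Get s_k = R·t_k = 3*k/(k + 1) with R(k) = B(k−1)f(k)/C(k) = k*(k + 2).
s_(k+1) − s_k = 3/(k**2 + 3*k + 2) = t_k.
Telescoping: Σ = s_(11) − s_(2) = 11/4 − (2) = 3/4.

Σ = 3/4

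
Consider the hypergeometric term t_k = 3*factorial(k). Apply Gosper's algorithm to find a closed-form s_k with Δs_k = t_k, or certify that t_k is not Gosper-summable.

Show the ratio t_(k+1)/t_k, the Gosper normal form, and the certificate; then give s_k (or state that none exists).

none — t_k is not Gosper-summable

r(k) = k + 1 after simplifying.
Factor: A=k + 1; B=1; C=1.
Set up (k + 1)·f(k+1) − (1)·f(k) − (1) = 0.
deg f ≤ -1 (via 1,0,0).
d = -1 < 0 ⇒ no nonzero polynomial f; not summable.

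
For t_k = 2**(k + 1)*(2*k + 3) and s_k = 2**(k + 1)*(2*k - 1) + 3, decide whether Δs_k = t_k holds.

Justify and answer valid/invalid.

s_(k+1) = 2**(k + 2)*(2*k + 1) + 3
s_(k+1) − s_k = 2**(k + 1)*(2*k + 3)
(s_(k+1) − s_k) − t_k = 0

Valid: the claim telescopes to t_k.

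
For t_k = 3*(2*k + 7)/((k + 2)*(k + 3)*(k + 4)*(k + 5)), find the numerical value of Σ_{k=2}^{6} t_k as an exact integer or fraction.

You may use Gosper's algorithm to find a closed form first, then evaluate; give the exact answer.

Σ = 25/264

r(k) = (k + 2)*(2*k + 9)/((k + 6)*(2*k + 7)) after simplifying.
Gosper form: A/B · C(k+1)/C(k) with A=k + 2, B=k + 6, C=k + 7/2.
Key eq: (k + 2)·f(k+1) = (k + 5)·f(k) + (k + 7/2).
Bound: deg f ≤ 3.
Match coefficients ⇒ f(k) = k*(k + 3)*(k + 6)/16.
Then R = B(k−1)f/C = k*(k + 3)*(k + 5)*(k + 6)/(8*(2*k + 7)), so s_k = R(k)·t_k = 3*k*(k + 6)/(8*(k**2 + 6*k + 8)).
s_(k+1) − s_k = 3*(2*k + 7)/(k**4 + 14*k**3 + 71*k**2 + 154*k + 120) = t_k.
Σ_(k=2)^(6) t_k = s_(7) − s_(2) = 91/264 − (1/4) = 25/264.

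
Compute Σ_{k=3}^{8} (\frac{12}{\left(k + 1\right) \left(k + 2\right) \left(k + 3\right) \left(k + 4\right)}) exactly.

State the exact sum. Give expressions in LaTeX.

Step 1: r(k) = (k + 1)/(k + 5).
Take A(k)=k + 1, B(k)=k + 5, C(k)=1.
Need (k + 1)·f(k+1) − (k + 4)·f(k) = 1.
Bound: deg f ≤ 3.
Solving with deg f ≤ 3: f(k) = k*(k**2 + 6*k + 11)/18.
So s_k = (B(k−1)f/C)·t_k = (k*(k + 4)*(k**2 + 6*k + 11)/18)·t_k = 2*k*(k**2 + 6*k + 11)/(3*(k + 1)*(k + 2)*(k + 3)).
Δs = 12/(k**4 + 10*k**3 + 35*k**2 + 50*k + 24), as required.
Telescoping: Σ = s_(9) − s_(3) = 73/110 − (19/30) = 1/33.

Σ = 1/33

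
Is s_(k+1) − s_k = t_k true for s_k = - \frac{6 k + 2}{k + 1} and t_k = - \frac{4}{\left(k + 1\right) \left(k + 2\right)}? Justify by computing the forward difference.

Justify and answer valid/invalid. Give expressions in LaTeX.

s_(k+1) = 2*(-3*k - 4)/(k + 2)
s_(k+1) − s_k = -4/(k**2 + 3*k + 2)
(s_(k+1) − s_k) − t_k = 0

Valid — Δs_k = t_k.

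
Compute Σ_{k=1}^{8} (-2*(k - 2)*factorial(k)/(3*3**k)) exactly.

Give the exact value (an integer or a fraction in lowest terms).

Step 1: r(k) = (k**2 - 1)/(3*(k - 2)).
So A=k/3 + 1/3 and B=1, with C=k - 2.
Set up (k/3 + 1/3)·f(k+1) − (1)·f(k) − (k - 2) = 0.
d = 0 from the (1,0,1) case.
Coefficient equations give f(k) = 3.
Certificate R = B(k−1)f/C = 3/(k - 2) gives s_k = -2*factorial(k)/3**k.
Check: Δs_k = -2*(k - 2)*factorial(k)/(3*3**k). ✓
Telescoping: Σ = s_(9) − s_(1) = -8960/243 − (-2/3) = -8798/243.

Σ = -8798/243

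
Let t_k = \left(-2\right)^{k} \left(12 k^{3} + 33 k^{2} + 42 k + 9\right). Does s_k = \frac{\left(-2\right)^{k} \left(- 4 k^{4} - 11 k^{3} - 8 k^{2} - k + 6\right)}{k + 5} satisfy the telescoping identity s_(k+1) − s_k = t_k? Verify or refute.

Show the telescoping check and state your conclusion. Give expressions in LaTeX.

Invalid: residual \frac{\left(-2\right)^{k} \left(- 36 k^{4} - 291 k^{3} - 630 k^{2} - 663 k - 126\right)}{k^{2} + 11 k + 30} ≠ 0.

s_(k+1) = 2*(-2)**k*(4*k**4 + 27*k**3 + 65*k**2 + 66*k + 18)/(k + 6)
s_(k+1) − s_k = (-2)**k*(12*k**5 + 129*k**4 + 474*k**3 + 831*k**2 + 696*k + 144)/(k**2 + 11*k + 30)
(s_(k+1) − s_k) − t_k = (-2)**k*(-36*k**4 - 291*k**3 - 630*k**2 - 663*k - 126)/(k**2 + 11*k + 30)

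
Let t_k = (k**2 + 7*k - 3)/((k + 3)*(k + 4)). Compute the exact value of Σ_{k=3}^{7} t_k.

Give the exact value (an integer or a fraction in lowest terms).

Σ = 85/22

r(k) = (k + 3)*(7*k + (k + 1)**2 + 4)/((k + 5)*(k**2 + 7*k - 3)) after simplifying.
So A=k + 3 and B=k + 5, with C=k**2 + 7*k - 3.
Need (k + 3)·f(k+1) − (k + 4)·f(k) = k**2 + 7*k - 3.
Degrees (1,1,2) ⇒ d ≤ 2.
A polynomial solution: f(k) = k*(k - 2).
Then R = B(k−1)f/C = k*(k - 2)*(k + 4)/(k**2 + 7*k - 3), so s_k = R(k)·t_k = k*(k - 2)/(k + 3).
Δs = (k**2 + 7*k - 3)/(k**2 + 7*k + 12), as required.
Sum = s_(8) − s_(3); s_(8) = 48/11, s_(3) = 1/2 ⇒ 85/22.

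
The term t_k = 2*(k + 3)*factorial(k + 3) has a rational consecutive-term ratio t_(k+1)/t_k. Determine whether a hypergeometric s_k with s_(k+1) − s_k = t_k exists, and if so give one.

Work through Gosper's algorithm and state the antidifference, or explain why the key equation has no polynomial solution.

Ratio r(k) = (k + 4)**2/(k + 3).
Normal form (A,B,C) = (k + 4, 1, k + 3).
f must satisfy (k + 4)·f(k+1) − (1)·f(k) = k + 3.
d = 0 from the (1,0,1) case.
Match coefficients ⇒ f(k) = 1.
Get s_k = R·t_k = 2*factorial(k + 3) with R(k) = B(k−1)f(k)/C(k) = 1/(k + 3).
Δs = 2*(k + 3)*factorial(k + 3), as required.

s_k = 2*factorial(k + 3)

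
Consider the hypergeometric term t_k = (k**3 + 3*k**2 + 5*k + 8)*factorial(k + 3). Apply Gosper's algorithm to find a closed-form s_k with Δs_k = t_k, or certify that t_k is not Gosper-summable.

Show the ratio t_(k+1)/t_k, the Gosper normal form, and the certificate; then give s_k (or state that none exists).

s_k = (k**2 - 2*k + 4)*factorial(k + 3)

Compute t_(k+1)/t_k: get (k**4 + 10*k**3 + 38*k**2 + 73*k + 68)/(k**3 + 3*k**2 + 5*k + 8).
Factor: A=k + 4; B=1; C=k**3 + 3*k**2 + 5*k + 8.
Key eq: (k + 4)·f(k+1) = (1)·f(k) + (k**3 + 3*k**2 + 5*k + 8).
deg f ≤ 2 (via 1,0,3).
Solve for f: f(k) = k**2 - 2*k + 4 (degree 2 ≤ 2).
R(k) = B(k−1)·f(k)/C(k) = (k**2 - 2*k + 4)/(k**3 + 3*k**2 + 5*k + 8); s_k = R·t_k = (k**2 - 2*k + 4)*factorial(k + 3).
Δs = (k**3 + 3*k**2 + 5*k + 8)*factorial(k + 3), as required.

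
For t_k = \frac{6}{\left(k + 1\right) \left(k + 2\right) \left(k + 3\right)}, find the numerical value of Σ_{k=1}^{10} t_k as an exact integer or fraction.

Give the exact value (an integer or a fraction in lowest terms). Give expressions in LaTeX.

Σ = 25/52

Ratio r(k) = (k + 1)/(k + 4).
Factor: A=k + 1; B=k + 4; C=1.
Key eq: (k + 1)·f(k+1) = (k + 3)·f(k) + (1).
Degrees (1,1,0) ⇒ d ≤ 2.
Solving with deg f ≤ 2: f(k) = k*(k + 3)/4.
Then R = B(k−1)f/C = k*(k + 3)**2/4, so s_k = R(k)·t_k = 3*k*(k + 3)/(2*(k + 1)*(k + 2)).
s_(k+1) − s_k = 6/(k**3 + 6*k**2 + 11*k + 6) = t_k.
Sum = s_(11) − s_(1); s_(11) = 77/52, s_(1) = 1 ⇒ 25/52.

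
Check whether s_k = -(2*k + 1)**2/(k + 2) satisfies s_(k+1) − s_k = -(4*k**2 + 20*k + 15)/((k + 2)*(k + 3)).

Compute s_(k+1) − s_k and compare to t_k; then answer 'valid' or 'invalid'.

valid (s_(k+1) − s_k reduces to t_k)

s_(k+1) = -(2*k + 3)**2/(k + 3)
s_(k+1) − s_k = (-4*k**2 - 20*k - 15)/(k**2 + 5*k + 6)
(s_(k+1) − s_k) − t_k = 0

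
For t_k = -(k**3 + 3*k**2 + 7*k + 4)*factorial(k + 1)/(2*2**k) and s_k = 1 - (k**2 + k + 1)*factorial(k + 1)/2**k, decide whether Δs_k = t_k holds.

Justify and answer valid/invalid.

valid (s_(k+1) − s_k reduces to t_k)

s_(k+1) = -2**(-k - 1)*(k + (k + 1)**2 + 2)*factorial(k + 2) + 1
s_(k+1) − s_k = -(k**3 + 3*k**2 + 7*k + 4)*factorial(k + 1)/(2*2**k)
(s_(k+1) − s_k) − t_k = 0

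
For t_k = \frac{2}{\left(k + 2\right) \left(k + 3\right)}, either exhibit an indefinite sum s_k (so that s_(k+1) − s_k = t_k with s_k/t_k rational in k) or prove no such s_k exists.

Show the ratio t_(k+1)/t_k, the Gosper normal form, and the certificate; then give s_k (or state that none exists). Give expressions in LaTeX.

t_(k+1)/t_k = (k + 2)/(k + 4).
Factor: A=k + 2; B=k + 4; C=1.
f must satisfy (k + 2)·f(k+1) − (k + 3)·f(k) = 1.
deg f ≤ 1 (via 1,1,0).
A polynomial solution: f(k) = k/2.
Get s_k = R·t_k = k/(k + 2) with R(k) = B(k−1)f(k)/C(k) = k*(k + 3)/2.
Check: Δs_k = 2/(k**2 + 5*k + 6). ✓

s_k = \frac{k}{k + 2}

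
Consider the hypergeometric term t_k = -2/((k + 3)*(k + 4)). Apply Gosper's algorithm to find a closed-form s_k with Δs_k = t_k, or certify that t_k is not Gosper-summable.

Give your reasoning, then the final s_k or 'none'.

Compute t_(k+1)/t_k: get (k + 3)/(k + 5).
Factor: A=k + 3; B=k + 5; C=1.
Set up (k + 3)·f(k+1) − (k + 4)·f(k) − (1) = 0.
deg f ≤ 1 (via 1,1,0).
Coefficient equations give f(k) = k/3.
R(k) = B(k−1)·f(k)/C(k) = k*(k + 4)/3; s_k = R·t_k = -2*k/(3*k + 9).
s_(k+1) − s_k = -2/(k**2 + 7*k + 12) = t_k.

s_k = -2*k/(3*k + 9)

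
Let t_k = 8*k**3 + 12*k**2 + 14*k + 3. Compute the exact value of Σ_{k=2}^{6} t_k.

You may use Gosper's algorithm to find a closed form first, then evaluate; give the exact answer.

Σ = 4895

Step 1: r(k) = (8*k**3 + 36*k**2 + 62*k + 37)/(8*k**3 + 12*k**2 + 14*k + 3).
Factor: A=1; B=1; C=k**3 + 3*k**2/2 + 7*k/4 + 3/8.
Solve (1)·f(k+1) − (1)·f(k) = k**3 + 3*k**2/2 + 7*k/4 + 3/8.
Bound: deg f ≤ 4.
Match coefficients ⇒ f(k) = k*(2*k**3 + 3*k - 2)/8.
Then R = B(k−1)f/C = k*(2*k**3 + 3*k - 2)/(8*k**3 + 12*k**2 + 14*k + 3), so s_k = R(k)·t_k = k*(2*k**3 + 3*k - 2).
Verify: 8*k**3 + 12*k**2 + 14*k + 3 matches t_k.
Telescoping: Σ = s_(7) − s_(2) = 4935 − (40) = 4895.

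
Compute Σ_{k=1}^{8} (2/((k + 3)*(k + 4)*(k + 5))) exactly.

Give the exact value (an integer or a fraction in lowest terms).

The ratio is (k + 3)/(k + 6).
Normal form (A,B,C) = (k + 3, k + 6, 1).
Set up (k + 3)·f(k+1) − (k + 5)·f(k) − (1) = 0.
From deg A=1, deg B=1, deg C=0: d=2.
Coefficient equations give f(k) = k*(k + 7)/24.
Get s_k = R·t_k = k*(k + 7)/(12*(k + 3)*(k + 4)) with R(k) = B(k−1)f(k)/C(k) = k*(k + 5)*(k + 7)/24.
s_(k+1) − s_k = 2/(k**3 + 12*k**2 + 47*k + 60) = t_k.
Sum = s_(9) − s_(1); s_(9) = 1/13, s_(1) = 1/30 ⇒ 17/390.

Σ = 17/390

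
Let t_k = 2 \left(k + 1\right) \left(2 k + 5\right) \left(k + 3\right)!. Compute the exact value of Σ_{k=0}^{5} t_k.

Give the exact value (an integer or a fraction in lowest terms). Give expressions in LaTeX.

Σ = 7983372

Ratio r(k) = (k + 2)*(k + 4)*(2*k + 7)/((k + 1)*(2*k + 5)).
Gosper form: A/B · C(k+1)/C(k) with A=k + 4, B=1, C=k**2 + 7*k/2 + 5/2.
Set up (k + 4)·f(k+1) − (1)·f(k) − (k**2 + 7*k/2 + 5/2) = 0.
Bound: deg f ≤ 1.
Coefficient equations give f(k) = (2*k - 1)/2.
Certificate R = B(k−1)f/C = (2*k - 1)/((k + 1)*(2*k + 5)) gives s_k = 2*(2*k - 1)*factorial(k + 3).
Verify: 2*(k + 1)*(2*k + 5)*factorial(k + 3) matches t_k.
Evaluate s at k=6 and k=0: 7983360 and -12; difference 7983372.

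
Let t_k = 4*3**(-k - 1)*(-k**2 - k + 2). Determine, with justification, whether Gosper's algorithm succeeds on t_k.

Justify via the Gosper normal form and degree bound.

Yes. s_k = (2*k**2 + 4*k - 1)/3**k.

Ratio r(k) = k*(k + 3)/(3*(k**2 + k - 2)).
Factor: A=1/3; B=1; C=k**2 + k - 2.
Set up (1/3)·f(k+1) − (1)·f(k) − (k**2 + k - 2) = 0.
From deg A=0, deg B=0, deg C=2: d=2.
Solving with deg f ≤ 2: f(k) = -3*(2*k**2 + 4*k - 1)/4.
R(k) = B(k−1)·f(k)/C(k) = -3*(2*k**2 + 4*k - 1)/(4*(k - 1)*(k + 2)); s_k = R·t_k = (2*k**2 + 4*k - 1)/3**k.
Verify: 4*3**(-k - 1)*(-k**2 - k + 2) matches t_k.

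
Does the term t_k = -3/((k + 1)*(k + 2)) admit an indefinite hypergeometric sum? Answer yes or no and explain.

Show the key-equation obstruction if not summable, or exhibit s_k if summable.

Yes. s_k = -3*k/(k + 1).

r(k) = (k + 1)/(k + 3) after simplifying.
Normal form (A,B,C) = (k + 1, k + 3, 1).
Solve (k + 1)·f(k+1) − (k + 2)·f(k) = 1.
Degrees (1,1,0) ⇒ d ≤ 1.
Match coefficients ⇒ f(k) = k.
Then R = B(k−1)f/C = k*(k + 2), so s_k = R(k)·t_k = -3*k/(k + 1).
Δs = -3/(k**2 + 3*k + 2), as required.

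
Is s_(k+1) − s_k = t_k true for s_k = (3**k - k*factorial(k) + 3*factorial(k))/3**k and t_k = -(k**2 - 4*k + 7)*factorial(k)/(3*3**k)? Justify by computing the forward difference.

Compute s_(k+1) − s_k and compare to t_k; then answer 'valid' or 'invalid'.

valid (s_(k+1) − s_k reduces to t_k)

s_(k+1) = (3*3**k - k**2*factorial(k) + k*factorial(k) + 2*factorial(k))/(3*3**k)
s_(k+1) − s_k = -(k**2 - 4*k + 7)*factorial(k)/(3*3**k)
(s_(k+1) − s_k) − t_k = 0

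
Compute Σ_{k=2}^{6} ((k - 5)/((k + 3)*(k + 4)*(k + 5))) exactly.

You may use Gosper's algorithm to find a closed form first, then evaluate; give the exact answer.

Σ = -7/330

Compute t_(k+1)/t_k: get (k - 4)*(k + 3)/((k - 5)*(k + 6)).
Take A(k)=k + 3, B(k)=k + 6, C(k)=k - 5.
f must satisfy (k + 3)·f(k+1) − (k + 5)·f(k) = k - 5.
Bound: deg f ≤ 2.
A polynomial solution: f(k) = -k*(k + 19)/12.
R(k) = B(k−1)·f(k)/C(k) = -k*(k + 5)*(k + 19)/(12*(k - 5)); s_k = R·t_k = k*(-k - 19)/(12*(k + 3)*(k + 4)).
Check: Δs_k = (k - 5)/(k**3 + 12*k**2 + 47*k + 60). ✓
Telescoping: Σ = s_(7) − s_(2) = -91/660 − (-7/60) = -7/330.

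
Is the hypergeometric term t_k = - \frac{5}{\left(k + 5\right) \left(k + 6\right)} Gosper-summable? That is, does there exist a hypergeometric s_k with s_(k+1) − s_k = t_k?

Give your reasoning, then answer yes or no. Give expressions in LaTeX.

Compute t_(k+1)/t_k: get (k + 5)/(k + 7).
A = k + 5, B = k + 7, C = 1.
Solve (k + 5)·f(k+1) − (k + 6)·f(k) = 1.
d = 1 from the (1,1,0) case.
Match coefficients ⇒ f(k) = k/5.
Get s_k = R·t_k = -k/(k + 5) with R(k) = B(k−1)f(k)/C(k) = k*(k + 6)/5.
Verify: -5/(k**2 + 11*k + 30) matches t_k.

Yes. s_k = - \frac{k}{k + 5}.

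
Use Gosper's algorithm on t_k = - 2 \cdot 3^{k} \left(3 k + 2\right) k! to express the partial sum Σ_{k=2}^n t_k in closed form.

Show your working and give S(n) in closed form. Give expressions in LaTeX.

Compute t_(k+1)/t_k: get 3*(k + 1)*(3*k + 5)/(3*k + 2).
So A=3*k + 3 and B=1, with C=k + 2/3.
Set up (3*k + 3)·f(k+1) − (1)·f(k) − (k + 2/3) = 0.
From deg A=1, deg B=0, deg C=1: d=0.
Match coefficients ⇒ f(k) = 1/3.
Get s_k = R·t_k = -2*3**k*factorial(k) with R(k) = B(k−1)f(k)/C(k) = 1/(3*k + 2).
Verify: -2*3**k*(3*k + 2)*factorial(k) matches t_k.
Σ_(k=2)^n t_k = s_(n+1) − s_(2) = (-6*3**n*factorial(n + 1)) − (-36), i.e. -6*3**n*factorial(n + 1) + 36.

S(n) = - 6 \cdot 3^{n} \left(n + 1\right)! + 36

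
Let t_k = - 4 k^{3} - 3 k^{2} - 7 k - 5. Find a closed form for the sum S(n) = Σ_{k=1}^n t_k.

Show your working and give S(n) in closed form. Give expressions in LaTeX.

t_(k+1)/t_k = (4*k**3 + 15*k**2 + 25*k + 19)/(4*k**3 + 3*k**2 + 7*k + 5).
So A=1 and B=1, with C=k**3 + 3*k**2/4 + 7*k/4 + 5/4.
f must satisfy (1)·f(k+1) − (1)·f(k) = k**3 + 3*k**2/4 + 7*k/4 + 5/4.
d = 4 from the (0,0,3) case.
A polynomial solution: f(k) = k*(k**3 - k**2 + 3*k + 2)/4.
R(k) = B(k−1)·f(k)/C(k) = k*(k**3 - k**2 + 3*k + 2)/(4*k**3 + 3*k**2 + 7*k + 5); s_k = R·t_k = k*(-k**3 + k**2 - 3*k - 2).
Δs = -4*k**3 - 3*k**2 - 7*k - 5, as required.
Σ_(k=1)^n t_k = s_(n+1) − s_(1) = (-n**4 - 3*n**3 - 6*n**2 - 9*n - 5) − (-5), i.e. n*(-n**3 - 3*n**2 - 6*n - 9).

S(n) = n \left(- n^{3} - 3 n^{2} - 6 n - 9\right)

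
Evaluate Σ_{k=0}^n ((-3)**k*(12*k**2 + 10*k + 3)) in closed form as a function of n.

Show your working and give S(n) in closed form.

S(n) = 3*(-3)**n*(3*n**2 + 4*n + 1)

t_(k+1)/t_k = 3*(-12*k**2 - 34*k - 25)/(12*k**2 + 10*k + 3).
So A=-3 and B=1, with C=k**2 + 5*k/6 + 1/4.
Key eq: (-3)·f(k+1) = (1)·f(k) + (k**2 + 5*k/6 + 1/4).
deg f ≤ 2 (via 0,0,2).
Match coefficients ⇒ f(k) = -k*(3*k - 2)/12.
So s_k = (B(k−1)f/C)·t_k = (-k*(3*k - 2)/(12*k**2 + 10*k + 3))·t_k = (-3)**k*k*(2 - 3*k).
Verify: (-3)**k*(12*k**2 + 10*k + 3) matches t_k.
Telescope: S(n) = s_(n+1) − s_(0) = 3*(-3)**n*(3*n**2 + 4*n + 1) − (0) = 3*(-3)**n*(3*n**2 + 4*n + 1).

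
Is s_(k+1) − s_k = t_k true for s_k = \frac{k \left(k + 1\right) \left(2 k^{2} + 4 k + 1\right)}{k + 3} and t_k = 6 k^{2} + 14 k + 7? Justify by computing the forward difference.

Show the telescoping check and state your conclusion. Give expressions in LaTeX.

s_(k+1) = (k + 1)*(k + 2)*(4*k + 2*(k + 1)**2 + 5)/(k + 4)
s_(k+1) − s_k = (6*k**4 + 48*k**3 + 121*k**2 + 121*k + 42)/(k**2 + 7*k + 12)
(s_(k+1) − s_k) − t_k = 2*(-4*k**3 - 28*k**2 - 48*k - 21)/(k**2 + 7*k + 12)

Invalid: residual \frac{2 \left(- 4 k^{3} - 28 k^{2} - 48 k - 21\right)}{k^{2} + 7 k + 12} ≠ 0.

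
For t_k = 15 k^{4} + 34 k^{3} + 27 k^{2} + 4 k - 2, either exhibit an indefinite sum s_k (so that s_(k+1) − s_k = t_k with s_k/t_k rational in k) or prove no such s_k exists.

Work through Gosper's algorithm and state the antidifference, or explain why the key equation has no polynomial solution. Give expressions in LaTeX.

The ratio is (15*k**4 + 94*k**3 + 219*k**2 + 220*k + 78)/(15*k**4 + 34*k**3 + 27*k**2 + 4*k - 2).
Gosper form: A/B · C(k+1)/C(k) with A=1, B=1, C=k**4 + 34*k**3/15 + 9*k**2/5 + 4*k/15 - 2/15.
Set up (1)·f(k+1) − (1)·f(k) − (k**4 + 34*k**3/15 + 9*k**2/5 + 4*k/15 - 2/15) = 0.
From deg A=0, deg B=0, deg C=4: d=5.
Coefficient equations give f(k) = k**2*(3*k**3 + k**2 - 3*k - 3)/15.
Get s_k = R·t_k = k**2*(3*k**3 + k**2 - 3*k - 3) with R(k) = B(k−1)f(k)/C(k) = k**2*(3*k**3 + k**2 - 3*k - 3)/(15*k**4 + 34*k**3 + 27*k**2 + 4*k - 2).
Δs = 15*k**4 + 34*k**3 + 27*k**2 + 4*k - 2, as required.

s_k = k^{2} \left(3 k^{3} + k^{2} - 3 k - 3\right)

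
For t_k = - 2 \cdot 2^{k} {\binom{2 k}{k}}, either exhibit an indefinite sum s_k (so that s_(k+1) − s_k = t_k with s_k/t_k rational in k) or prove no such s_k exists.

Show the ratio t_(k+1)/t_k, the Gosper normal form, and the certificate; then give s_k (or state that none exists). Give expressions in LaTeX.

The ratio is 4*(2*k + 1)/(k + 1).
A = 8*k + 4, B = k + 1, C = 1.
Need (8*k + 4)·f(k+1) − (k)·f(k) = 1.
d = -1 from the (1,1,0) case.
deg f ≤ -1 is impossible — no certificate.

no hypergeometric antidifference exists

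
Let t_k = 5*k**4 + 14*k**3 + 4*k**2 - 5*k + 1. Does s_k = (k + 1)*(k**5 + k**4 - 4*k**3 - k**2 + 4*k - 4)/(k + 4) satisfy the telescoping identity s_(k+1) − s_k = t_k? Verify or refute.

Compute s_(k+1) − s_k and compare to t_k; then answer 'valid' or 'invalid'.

s_(k+1) = (k + 2)*(4*k + (k + 1)**5 + (k + 1)**4 - 4*(k + 1)**3 - (k + 1)**2)/(k + 5)
s_(k+1) − s_k = (5*k**6 + 47*k**5 + 131*k**4 + 119*k**3 - 22*k - 4)/(k**2 + 9*k + 20)
(s_(k+1) − s_k) − t_k = 3*(-4*k**5 - 33*k**4 - 64*k**3 - 12*k**2 + 23*k - 8)/(k**2 + 9*k + 20)

Invalid: residual 3*(-4*k**5 - 33*k**4 - 64*k**3 - 12*k**2 + 23*k - 8)/(k**2 + 9*k + 20) ≠ 0.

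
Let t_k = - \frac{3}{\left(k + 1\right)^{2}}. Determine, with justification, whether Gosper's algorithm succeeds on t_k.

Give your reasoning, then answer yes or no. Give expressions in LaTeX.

No — t_k has no hypergeometric antidifference.

Ratio r(k) = (k + 1)**2/(k + 2)**2.
Take A(k)=k**2 + 2*k + 1, B(k)=k**2 + 4*k + 4, C(k)=1.
Need (k**2 + 2*k + 1)·f(k+1) − (k**2 + 2*k + 1)·f(k) = 1.
Degrees (2,2,0) ⇒ d ≤ 0.
Put f(k) = c0: A·f(k+1) − B(k−1)·f(k) − C = -1; need -1 = 0 — inconsistent ⇒ no f, not summable.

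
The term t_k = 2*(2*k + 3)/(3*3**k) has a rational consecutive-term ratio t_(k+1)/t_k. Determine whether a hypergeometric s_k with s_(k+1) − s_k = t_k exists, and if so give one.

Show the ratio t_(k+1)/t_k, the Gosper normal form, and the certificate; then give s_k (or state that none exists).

Ratio r(k) = (2*k + 5)/(3*(2*k + 3)).
So A=1/3 and B=1, with C=k + 3/2.
Solve (1/3)·f(k+1) − (1)·f(k) = k + 3/2.
From deg A=0, deg B=0, deg C=1: d=1.
A polynomial solution: f(k) = -3*(k + 2)/2.
Get s_k = R·t_k = 2*(-k - 2)/3**k with R(k) = B(k−1)f(k)/C(k) = -3*(k + 2)/(2*k + 3).
Δs = 2*(2*k + 3)/(3*3**k), as required.

s_k = 2*(-k - 2)/3**k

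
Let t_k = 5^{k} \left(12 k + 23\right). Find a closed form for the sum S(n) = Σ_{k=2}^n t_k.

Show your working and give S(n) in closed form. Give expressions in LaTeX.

S(n) = 15 \cdot 5^{n} n + 25 \cdot 5^{n} - 200

The ratio is 5*(12*k + 35)/(12*k + 23).
Take A(k)=5, B(k)=1, C(k)=k + 23/12.
Set up (5)·f(k+1) − (1)·f(k) − (k + 23/12) = 0.
deg f ≤ 1 (via 0,0,1).
Coefficient equations give f(k) = (3*k + 2)/12.
R(k) = B(k−1)·f(k)/C(k) = (3*k + 2)/(12*k + 23); s_k = R·t_k = 5**k*(3*k + 2).
Δs = 5**k*(12*k + 23), as required.
s_(n+1) = 5**(n + 1)*(3*n + 5) and s_(2) = 200, so S(n) = 15*5**n*n + 25*5**n - 200.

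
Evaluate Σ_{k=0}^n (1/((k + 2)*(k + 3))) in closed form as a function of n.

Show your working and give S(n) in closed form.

S(n) = (n + 1)/(2*(n + 3))

The ratio is (k + 2)/(k + 4).
A = k + 2, B = k + 4, C = 1.
Key eq: (k + 2)·f(k+1) = (k + 3)·f(k) + (1).
From deg A=1, deg B=1, deg C=0: d=1.
Match coefficients ⇒ f(k) = k/2.
So s_k = (B(k−1)f/C)·t_k = (k*(k + 3)/2)·t_k = k/(2*(k + 2)).
Verify: 1/(k**2 + 5*k + 6) matches t_k.
s_(n+1) = (n + 1)/(2*(n + 3)) and s_(0) = 0, so S(n) = (n + 1)/(2*(n + 3)).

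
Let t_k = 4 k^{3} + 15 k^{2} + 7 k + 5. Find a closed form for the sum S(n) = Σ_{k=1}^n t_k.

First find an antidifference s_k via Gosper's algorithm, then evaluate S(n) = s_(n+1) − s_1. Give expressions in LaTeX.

Compute t_(k+1)/t_k: get (4*k**3 + 27*k**2 + 49*k + 31)/(4*k**3 + 15*k**2 + 7*k + 5).
Normal form (A,B,C) = (1, 1, k**3 + 15*k**2/4 + 7*k/4 + 5/4).
f must satisfy (1)·f(k+1) − (1)·f(k) = k**3 + 15*k**2/4 + 7*k/4 + 5/4.
From deg A=0, deg B=0, deg C=3: d=4.
Coefficient equations give f(k) = k*(k + 4)*(k**2 - k + 1)/4.
Get s_k = R·t_k = k*(k**3 + 3*k**2 - 3*k + 4) with R(k) = B(k−1)f(k)/C(k) = k*(k + 4)*(k**2 - k + 1)/(4*k**3 + 15*k**2 + 7*k + 5).
Δs = 4*k**3 + 15*k**2 + 7*k + 5, as required.
Telescope: S(n) = s_(n+1) − s_(1) = n**4 + 7*n**3 + 12*n**2 + 11*n + 5 − (5) = n*(n**3 + 7*n**2 + 12*n + 11).

S(n) = n \left(n^{3} + 7 n^{2} + 12 n + 11\right)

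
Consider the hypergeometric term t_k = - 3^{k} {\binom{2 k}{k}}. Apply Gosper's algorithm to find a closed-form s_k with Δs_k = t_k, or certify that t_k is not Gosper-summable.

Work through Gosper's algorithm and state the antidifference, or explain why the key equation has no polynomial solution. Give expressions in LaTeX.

r(k) = 6*(2*k + 1)/(k + 1) after simplifying.
Take A(k)=12*k + 6, B(k)=k + 1, C(k)=1.
f must satisfy (12*k + 6)·f(k+1) − (k)·f(k) = 1.
Degrees (1,1,0) ⇒ d ≤ -1.
deg f ≤ -1 is impossible — no certificate.

none (Gosper's algorithm certifies no s_k)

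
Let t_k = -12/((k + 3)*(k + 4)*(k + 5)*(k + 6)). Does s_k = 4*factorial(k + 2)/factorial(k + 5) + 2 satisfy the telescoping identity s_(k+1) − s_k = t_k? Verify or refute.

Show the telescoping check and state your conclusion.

valid; difference matches t_k

s_(k+1) = 4*factorial(k + 3)/factorial(k + 6) + 2
s_(k+1) − s_k = -12/((k + 3)*(k + 4)*(k + 5)*(k + 6))
(s_(k+1) − s_k) − t_k = 0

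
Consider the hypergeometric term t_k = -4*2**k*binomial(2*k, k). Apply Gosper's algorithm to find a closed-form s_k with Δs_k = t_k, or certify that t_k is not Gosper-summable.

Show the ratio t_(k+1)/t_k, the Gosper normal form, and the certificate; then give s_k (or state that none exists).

no hypergeometric antidifference exists

r(k) = 4*(2*k + 1)/(k + 1) after simplifying.
Normal form (A,B,C) = (8*k + 4, k + 1, 1).
Set up (8*k + 4)·f(k+1) − (k)·f(k) − (1) = 0.
Bound: deg f ≤ -1.
d = -1 < 0 ⇒ no nonzero polynomial f; not summable.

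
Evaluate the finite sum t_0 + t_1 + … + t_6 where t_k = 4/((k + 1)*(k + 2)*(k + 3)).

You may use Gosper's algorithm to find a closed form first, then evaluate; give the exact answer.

Σ = 35/36

r(k) = (k + 1)/(k + 4) after simplifying.
Gosper form: A/B · C(k+1)/C(k) with A=k + 1, B=k + 4, C=1.
f must satisfy (k + 1)·f(k+1) − (k + 3)·f(k) = 1.
deg f ≤ 2 (via 1,1,0).
Solve for f: f(k) = k*(k + 3)/4 (degree 2 ≤ 2).
Certificate R = B(k−1)f/C = k*(k + 3)**2/4 gives s_k = k*(k + 3)/((k + 1)*(k + 2)).
Verify: 4/(k**3 + 6*k**2 + 11*k + 6) matches t_k.
Telescoping: Σ = s_(7) − s_(0) = 35/36 − (0) = 35/36.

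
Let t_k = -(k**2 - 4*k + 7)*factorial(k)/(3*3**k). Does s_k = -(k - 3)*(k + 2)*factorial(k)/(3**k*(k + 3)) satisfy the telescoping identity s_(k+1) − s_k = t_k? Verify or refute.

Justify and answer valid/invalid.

s_(k+1) = -(k - 2)*(k + 3)*factorial(k + 1)/(3*3**k*(k + 4))
s_(k+1) − s_k = -(k**4 + 2*k**3 - 8*k**2 + 9*k + 54)*factorial(k)/(3*3**k*(k + 3)*(k + 4))
(s_(k+1) − s_k) − t_k = (k**3 - k**2 - 8*k + 30)*factorial(k)/(3*3**k*(k + 3)*(k + 4))

Invalid: residual (k**3 - k**2 - 8*k + 30)*factorial(k)/(3*3**k*(k + 3)*(k + 4)) ≠ 0.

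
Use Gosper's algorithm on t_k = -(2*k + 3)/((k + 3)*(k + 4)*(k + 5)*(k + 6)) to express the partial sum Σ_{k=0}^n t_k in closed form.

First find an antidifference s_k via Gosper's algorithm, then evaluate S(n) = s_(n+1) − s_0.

S(n) = (-n**3 - 15*n**2 - 44*n - 30)/(30*(n**3 + 15*n**2 + 74*n + 120))

t_(k+1)/t_k = (k + 3)*(2*k + 5)/((k + 7)*(2*k + 3)).
So A=k + 3 and B=k + 7, with C=k + 3/2.
Need (k + 3)·f(k+1) − (k + 6)·f(k) = k + 3/2.
deg f ≤ 3 (via 1,1,1).
A polynomial solution: f(k) = k*(k**2 + 12*k + 17)/60.
Certificate R = B(k−1)f/C = k*(k + 6)*(k**2 + 12*k + 17)/(30*(2*k + 3)) gives s_k = k*(-k**2 - 12*k - 17)/(30*(k + 3)*(k + 4)*(k + 5)).
Δs = (-2*k - 3)/(k**4 + 18*k**3 + 119*k**2 + 342*k + 360), as required.
s_(n+1) = (-n**3 - 15*n**2 - 44*n - 30)/(30*(n**3 + 15*n**2 + 74*n + 120)) and s_(0) = 0, so S(n) = (-n**3 - 15*n**2 - 44*n - 30)/(30*(n**3 + 15*n**2 + 74*n + 120)).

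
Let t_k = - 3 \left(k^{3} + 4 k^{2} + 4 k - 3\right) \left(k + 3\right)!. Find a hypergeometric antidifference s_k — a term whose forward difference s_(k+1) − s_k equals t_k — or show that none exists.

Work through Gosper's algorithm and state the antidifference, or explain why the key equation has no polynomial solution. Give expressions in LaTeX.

The ratio is (k**4 + 11*k**3 + 43*k**2 + 66*k + 24)/(k**3 + 4*k**2 + 4*k - 3).
Gosper form: A/B · C(k+1)/C(k) with A=k + 4, B=1, C=k**3 + 4*k**2 + 4*k - 3.
f must satisfy (k + 4)·f(k+1) − (1)·f(k) = k**3 + 4*k**2 + 4*k - 3.
d = 2 from the (1,0,3) case.
Solving with deg f ≤ 2: f(k) = k**2 - k - 1.
So s_k = (B(k−1)f/C)·t_k = ((k**2 - k - 1)/(k**3 + 4*k**2 + 4*k - 3))·t_k = 3*(-k**2 + k + 1)*factorial(k + 3).
Check: Δs_k = -3*(k**3 + 4*k**2 + 4*k - 3)*factorial(k + 3). ✓

s_k = 3 \left(- k^{2} + k + 1\right) \left(k + 3\right)!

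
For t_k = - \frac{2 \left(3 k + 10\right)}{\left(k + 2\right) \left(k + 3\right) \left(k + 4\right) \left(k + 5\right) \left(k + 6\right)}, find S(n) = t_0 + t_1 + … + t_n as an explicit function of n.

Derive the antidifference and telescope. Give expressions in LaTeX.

t_(k+1)/t_k = (k + 2)*(3*k + 13)/((k + 7)*(3*k + 10)).
Take A(k)=k + 2, B(k)=k + 7, C(k)=k + 10/3.
Solve (k + 2)·f(k+1) − (k + 6)·f(k) = k + 10/3.
Degrees (1,1,1) ⇒ d ≤ 4.
Match coefficients ⇒ f(k) = k*(k + 3)*(k**2 + 11*k + 38)/120.
Certificate R = B(k−1)f/C = k*(k + 3)*(k + 6)*(k**2 + 11*k + 38)/(40*(3*k + 10)) gives s_k = k*(-k**2 - 11*k - 38)/(20*(k**3 + 11*k**2 + 38*k + 40)).
Check: Δs_k = 2*(-3*k - 10)/(k**5 + 20*k**4 + 155*k**3 + 580*k**2 + 1044*k + 720). ✓
Σ_(k=0)^n t_k = s_(n+1) − s_(0) = ((-n**3 - 14*n**2 - 63*n - 50)/(20*(n**3 + 14*n**2 + 63*n + 90))) − (0), i.e. (-n**3 - 14*n**2 - 63*n - 50)/(20*(n**3 + 14*n**2 + 63*n + 90)).

S(n) = \frac{- n^{3} - 14 n^{2} - 63 n - 50}{20 \left(n^{3} + 14 n^{2} + 63 n + 90\right)}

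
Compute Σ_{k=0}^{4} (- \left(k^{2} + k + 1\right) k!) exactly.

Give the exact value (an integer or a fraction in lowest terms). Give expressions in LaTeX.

r(k) = (k + 1)*(k + (k + 1)**2 + 2)/(k**2 + k + 1) after simplifying.
Normal form (A,B,C) = (k + 1, 1, k**2 + k + 1).
f must satisfy (k + 1)·f(k+1) − (1)·f(k) = k**2 + k + 1.
d = 1 from the (1,0,2) case.
Match coefficients ⇒ f(k) = k.
Then R = B(k−1)f/C = k/(k**2 + k + 1), so s_k = R(k)·t_k = -k*factorial(k).
Verify: -(k**2 + k + 1)*factorial(k) matches t_k.
Σ_(k=0)^(4) t_k = s_(5) − s_(0) = -600 − (0) = -600.

Σ = -600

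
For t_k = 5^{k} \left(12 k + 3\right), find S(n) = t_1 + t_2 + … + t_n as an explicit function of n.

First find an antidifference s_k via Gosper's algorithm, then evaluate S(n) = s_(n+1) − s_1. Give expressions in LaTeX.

Compute t_(k+1)/t_k: get 5*(4*k + 5)/(4*k + 1).
Factor: A=5; B=1; C=k + 1/4.
Set up (5)·f(k+1) − (1)·f(k) − (k + 1/4) = 0.
d = 1 from the (0,0,1) case.
Coefficient equations give f(k) = (k - 1)/4.
So s_k = (B(k−1)f/C)·t_k = ((k - 1)/(4*k + 1))·t_k = 3*5**k*(k - 1).
Δs = 5**k*(12*k + 3), as required.
Evaluate: s_(n+1) = 15*5**n*n; subtract s_(1) = 0 ⇒ S(n) = 15*5**n*n.

S(n) = 15 \cdot 5^{n} n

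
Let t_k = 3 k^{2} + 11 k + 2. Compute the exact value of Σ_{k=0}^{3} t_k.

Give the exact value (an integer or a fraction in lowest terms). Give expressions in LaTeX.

Σ = 116

t_(k+1)/t_k = (3*k**2 + 17*k + 16)/(3*k**2 + 11*k + 2).
Gosper form: A/B · C(k+1)/C(k) with A=1, B=1, C=k**2 + 11*k/3 + 2/3.
f must satisfy (1)·f(k+1) − (1)·f(k) = k**2 + 11*k/3 + 2/3.
Degrees (0,0,2) ⇒ d ≤ 3.
Solve for f: f(k) = k*(k**2 + 4*k - 3)/3 (degree 3 ≤ 3).
Certificate R = B(k−1)f/C = k*(k**2 + 4*k - 3)/(3*k**2 + 11*k + 2) gives s_k = k*(k**2 + 4*k - 3).
s_(k+1) − s_k = 3*k**2 + 11*k + 2 = t_k.
Telescoping: Σ = s_(4) − s_(0) = 116 − (0) = 116.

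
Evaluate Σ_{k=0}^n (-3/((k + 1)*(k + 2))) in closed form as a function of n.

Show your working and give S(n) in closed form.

S(n) = 3*(-n - 1)/(n + 2)

r(k) = (k + 1)/(k + 3) after simplifying.
Take A(k)=k + 1, B(k)=k + 3, C(k)=1.
Key eq: (k + 1)·f(k+1) = (k + 2)·f(k) + (1).
deg f ≤ 1 (via 1,1,0).
Solve for f: f(k) = k (degree 1 ≤ 1).
Then R = B(k−1)f/C = k*(k + 2), so s_k = R(k)·t_k = -3*k/(k + 1).
s_(k+1) − s_k = -3/(k**2 + 3*k + 2) = t_k.
Σ_(k=0)^n t_k = s_(n+1) − s_(0) = (3*(-n - 1)/(n + 2)) − (0), i.e. 3*(-n - 1)/(n + 2).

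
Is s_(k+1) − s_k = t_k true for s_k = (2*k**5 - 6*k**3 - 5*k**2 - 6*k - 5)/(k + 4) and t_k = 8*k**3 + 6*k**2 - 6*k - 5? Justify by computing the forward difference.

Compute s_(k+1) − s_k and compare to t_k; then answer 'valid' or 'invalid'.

Invalid: residual 3*(-6*k**4 - 40*k**3 - 22*k**2 + 28*k + 15)/(k**2 + 9*k + 20) ≠ 0.

s_(k+1) = (-6*k + 2*(k + 1)**5 - 6*(k + 1)**3 - 5*(k + 1)**2 - 11)/(k + 5)
s_(k+1) − s_k = (8*k**5 + 60*k**4 + 88*k**3 - 5*k**2 - 81*k - 55)/(k**2 + 9*k + 20)
(s_(k+1) − s_k) − t_k = 3*(-6*k**4 - 40*k**3 - 22*k**2 + 28*k + 15)/(k**2 + 9*k + 20)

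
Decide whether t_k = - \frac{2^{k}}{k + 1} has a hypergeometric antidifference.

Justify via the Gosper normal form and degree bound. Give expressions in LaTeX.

Compute t_(k+1)/t_k: get 2*(k + 1)/(k + 2).
Normal form (A,B,C) = (2*k + 2, k + 2, 1).
Need (2*k + 2)·f(k+1) − (k + 1)·f(k) = 1.
Degrees (1,1,0) ⇒ d ≤ -1.
d = -1 < 0 ⇒ no nonzero polynomial f; not summable.

No — negative degree bound, so no certificate f.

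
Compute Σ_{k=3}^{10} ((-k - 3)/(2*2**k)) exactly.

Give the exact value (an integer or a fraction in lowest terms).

Σ = -1777/2048

The ratio is (k + 4)/(2*(k + 3)).
So A=1/2 and B=1, with C=k + 3.
Key eq: (1/2)·f(k+1) = (1)·f(k) + (k + 3).
Degrees (0,0,1) ⇒ d ≤ 1.
Coefficient equations give f(k) = -2*(k + 4).
So s_k = (B(k−1)f/C)·t_k = (-2*(k + 4)/(k + 3))·t_k = (k + 4)/2**k.
Verify: (-k - 3)/(2*2**k) matches t_k.
Sum = s_(11) − s_(3); s_(11) = 15/2048, s_(3) = 7/8 ⇒ -1777/2048.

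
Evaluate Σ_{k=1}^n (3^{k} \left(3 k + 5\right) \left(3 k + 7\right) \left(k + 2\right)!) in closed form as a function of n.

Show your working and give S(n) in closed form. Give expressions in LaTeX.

S(n) = 9 \cdot 3^{n} n \left(n + 3\right)! + 12 \cdot 3^{n} \left(n + 3\right)! - 72

Compute t_(k+1)/t_k: get 3*(k + 3)*(3*k + 8)*(3*k + 10)/((3*k + 5)*(3*k + 7)).
Factor: A=3*k + 9; B=1; C=k**2 + 4*k + 35/9.
Solve (3*k + 9)·f(k+1) − (1)·f(k) = k**2 + 4*k + 35/9.
d = 1 from the (1,0,2) case.
Coefficient equations give f(k) = (3*k + 1)/9.
Get s_k = R·t_k = 3**k*(3*k + 1)*factorial(k + 2) with R(k) = B(k−1)f(k)/C(k) = (3*k + 1)/((3*k + 5)*(3*k + 7)).
Verify: 3**k*(3*k + 5)*(3*k + 7)*factorial(k + 2) matches t_k.
Σ_(k=1)^n t_k = s_(n+1) − s_(1) = (3**(n + 1)*(3*n + 4)*factorial(n + 3)) − (72), i.e. 9*3**n*n*factorial(n + 3) + 12*3**n*factorial(n + 3) - 72.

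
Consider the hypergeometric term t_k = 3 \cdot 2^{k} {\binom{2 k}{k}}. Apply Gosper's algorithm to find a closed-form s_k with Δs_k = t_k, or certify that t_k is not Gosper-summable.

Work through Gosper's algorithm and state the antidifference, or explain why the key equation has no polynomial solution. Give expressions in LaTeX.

Step 1: r(k) = 4*(2*k + 1)/(k + 1).
Normal form (A,B,C) = (8*k + 4, k + 1, 1).
Need (8*k + 4)·f(k+1) − (k)·f(k) = 1.
Bound: deg f ≤ -1.
d = -1 < 0 ⇒ no nonzero polynomial f; not summable.

none (Gosper's algorithm certifies no s_k)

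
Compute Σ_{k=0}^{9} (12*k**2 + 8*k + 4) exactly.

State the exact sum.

Ratio r(k) = (3*k**2 + 8*k + 6)/(3*k**2 + 2*k + 1).
Factor: A=1; B=1; C=k**2 + 2*k/3 + 1/3.
Solve (1)·f(k+1) − (1)·f(k) = k**2 + 2*k/3 + 1/3.
From deg A=0, deg B=0, deg C=2: d=3.
Solve for f: f(k) = k*(2*k**2 - k + 1)/6 (degree 3 ≤ 3).
So s_k = (B(k−1)f/C)·t_k = (k*(2*k**2 - k + 1)/(2*(3*k**2 + 2*k + 1)))·t_k = 2*k*(2*k**2 - k + 1).
s_(k+1) − s_k = 12*k**2 + 8*k + 4 = t_k.
Sum = s_(10) − s_(0); s_(10) = 3820, s_(0) = 0 ⇒ 3820.

Σ = 3820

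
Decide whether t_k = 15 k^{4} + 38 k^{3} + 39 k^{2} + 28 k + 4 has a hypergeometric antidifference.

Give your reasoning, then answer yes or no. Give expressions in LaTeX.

Compute t_(k+1)/t_k: get (15*k**4 + 98*k**3 + 243*k**2 + 280*k + 124)/(15*k**4 + 38*k**3 + 39*k**2 + 28*k + 4).
Normal form (A,B,C) = (1, 1, k**4 + 38*k**3/15 + 13*k**2/5 + 28*k/15 + 4/15).
Set up (1)·f(k+1) − (1)·f(k) − (k**4 + 38*k**3/15 + 13*k**2/5 + 28*k/15 + 4/15) = 0.
From deg A=0, deg B=0, deg C=4: d=5.
Match coefficients ⇒ f(k) = k*(3*k**4 + 2*k**3 - k**2 + 4*k - 4)/15.
Certificate R = B(k−1)f/C = k*(3*k**4 + 2*k**3 - k**2 + 4*k - 4)/(15*k**4 + 38*k**3 + 39*k**2 + 28*k + 4) gives s_k = k*(3*k**4 + 2*k**3 - k**2 + 4*k - 4).
s_(k+1) − s_k = 15*k**4 + 38*k**3 + 39*k**2 + 28*k + 4 = t_k.

Yes. s_k = k \left(3 k^{4} + 2 k^{3} - k^{2} + 4 k - 4\right).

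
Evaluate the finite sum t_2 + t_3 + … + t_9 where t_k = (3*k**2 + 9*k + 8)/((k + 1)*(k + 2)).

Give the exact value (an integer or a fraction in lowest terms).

r(k) = (k + 1)*(9*k + 3*(k + 1)**2 + 17)/((k + 3)*(3*k**2 + 9*k + 8)) after simplifying.
So A=k + 1 and B=k + 3, with C=k**2 + 3*k + 8/3.
Need (k + 1)·f(k+1) − (k + 2)·f(k) = k**2 + 3*k + 8/3.
From deg A=1, deg B=1, deg C=2: d=2.
Coefficient equations give f(k) = k*(3*k + 5)/3.
Then R = B(k−1)f/C = k*(k + 2)*(3*k + 5)/(3*k**2 + 9*k + 8), so s_k = R(k)·t_k = k*(3*k + 5)/(k + 1).
s_(k+1) − s_k = (3*k**2 + 9*k + 8)/(k**2 + 3*k + 2) = t_k.
Σ_(k=2)^(9) t_k = s_(10) − s_(2) = 350/11 − (22/3) = 808/33.

Σ = 808/33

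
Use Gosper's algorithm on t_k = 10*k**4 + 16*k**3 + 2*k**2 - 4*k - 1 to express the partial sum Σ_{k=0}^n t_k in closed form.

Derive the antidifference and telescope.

S(n) = 2*n**5 + 9*n**4 + 12*n**3 + 3*n**2 - 3*n - 1

Step 1: r(k) = (10*k**4 + 56*k**3 + 110*k**2 + 88*k + 23)/(10*k**4 + 16*k**3 + 2*k**2 - 4*k - 1).
Normal form (A,B,C) = (1, 1, k**4 + 8*k**3/5 + k**2/5 - 2*k/5 - 1/10).
Key eq: (1)·f(k+1) = (1)·f(k) + (k**4 + 8*k**3/5 + k**2/5 - 2*k/5 - 1/10).
deg f ≤ 5 (via 0,0,4).
A polynomial solution: f(k) = k*(2*k**4 - k**3 - 4*k**2 + k + 1)/10.
Then R = B(k−1)f/C = k*(2*k**4 - k**3 - 4*k**2 + k + 1)/(10*k**4 + 16*k**3 + 2*k**2 - 4*k - 1), so s_k = R(k)·t_k = k*(2*k**4 - k**3 - 4*k**2 + k + 1).
s_(k+1) − s_k = 10*k**4 + 16*k**3 + 2*k**2 - 4*k - 1 = t_k.
Telescope: S(n) = s_(n+1) − s_(0) = 2*n**5 + 9*n**4 + 12*n**3 + 3*n**2 - 3*n - 1 − (0) = 2*n**5 + 9*n**4 + 12*n**3 + 3*n**2 - 3*n - 1.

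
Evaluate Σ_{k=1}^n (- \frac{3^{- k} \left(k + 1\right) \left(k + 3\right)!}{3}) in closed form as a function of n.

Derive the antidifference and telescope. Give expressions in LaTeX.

The ratio is (k + 2)*(k + 4)/(3*(k + 1)).
Gosper form: A/B · C(k+1)/C(k) with A=k/3 + 4/3, B=1, C=k + 1.
Set up (k/3 + 4/3)·f(k+1) − (1)·f(k) − (k + 1) = 0.
Bound: deg f ≤ 0.
Solve for f: f(k) = 3 (degree 0 ≤ 0).
So s_k = (B(k−1)f/C)·t_k = (3/(k + 1))·t_k = -factorial(k + 3)/3**k.
s_(k+1) − s_k = -(k + 1)*factorial(k + 3)/(3*3**k) = t_k.
s_(n+1) = -3**(-n - 1)*factorial(n + 4) and s_(1) = -8, so S(n) = 8 - factorial(n + 4)/(3*3**n).

S(n) = 8 - \frac{3^{- n} \left(n + 4\right)!}{3}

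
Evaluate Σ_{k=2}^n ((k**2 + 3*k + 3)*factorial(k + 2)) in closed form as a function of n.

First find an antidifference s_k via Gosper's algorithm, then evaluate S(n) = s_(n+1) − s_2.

Compute t_(k+1)/t_k: get (k + 3)*(3*k + (k + 1)**2 + 6)/(k**2 + 3*k + 3).
A = k + 3, B = 1, C = k**2 + 3*k + 3.
Need (k + 3)·f(k+1) − (1)·f(k) = k**2 + 3*k + 3.
deg f ≤ 1 (via 1,0,2).
A polynomial solution: f(k) = k.
Certificate R = B(k−1)f/C = k/(k**2 + 3*k + 3) gives s_k = k*factorial(k + 2).
Check: Δs_k = (k**2 + 3*k + 3)*factorial(k + 2). ✓
Σ_(k=2)^n t_k = s_(n+1) − s_(2) = ((n + 1)*factorial(n + 3)) − (48), i.e. n*factorial(n + 3) + factorial(n + 3) - 48.

S(n) = n*factorial(n + 3) + factorial(n + 3) - 48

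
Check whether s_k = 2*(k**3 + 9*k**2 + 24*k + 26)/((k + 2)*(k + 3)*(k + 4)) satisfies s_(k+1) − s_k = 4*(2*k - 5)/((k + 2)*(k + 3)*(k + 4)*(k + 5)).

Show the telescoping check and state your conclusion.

valid (s_(k+1) − s_k reduces to t_k)

s_(k+1) = 2*(24*k + (k + 1)**3 + 9*(k + 1)**2 + 50)/((k + 3)*(k + 4)*(k + 5))
s_(k+1) − s_k = 4*(2*k - 5)/(k**4 + 14*k**3 + 71*k**2 + 154*k + 120)
(s_(k+1) − s_k) − t_k = 0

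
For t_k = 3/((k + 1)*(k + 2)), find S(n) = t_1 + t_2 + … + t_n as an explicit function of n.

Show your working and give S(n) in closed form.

The ratio is (k + 1)/(k + 3).
Take A(k)=k + 1, B(k)=k + 3, C(k)=1.
f must satisfy (k + 1)·f(k+1) − (k + 2)·f(k) = 1.
From deg A=1, deg B=1, deg C=0: d=1.
Solving with deg f ≤ 1: f(k) = k.
Then R = B(k−1)f/C = k*(k + 2), so s_k = R(k)·t_k = 3*k/(k + 1).
Δs = 3/(k**2 + 3*k + 2), as required.
Evaluate: s_(n+1) = 3*(n + 1)/(n + 2); subtract s_(1) = 3/2 ⇒ S(n) = 3*n/(2*(n + 2)).

S(n) = 3*n/(2*(n + 2))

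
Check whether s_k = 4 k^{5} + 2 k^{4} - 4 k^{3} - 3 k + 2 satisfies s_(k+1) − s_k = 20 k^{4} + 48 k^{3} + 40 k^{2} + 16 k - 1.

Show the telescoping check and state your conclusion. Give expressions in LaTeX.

valid; difference matches t_k

s_(k+1) = -3*k + 4*(k + 1)**5 + 2*(k + 1)**4 - 4*(k + 1)**3 - 1
s_(k+1) − s_k = 20*k**4 + 48*k**3 + 40*k**2 + 16*k - 1
(s_(k+1) − s_k) − t_k = 0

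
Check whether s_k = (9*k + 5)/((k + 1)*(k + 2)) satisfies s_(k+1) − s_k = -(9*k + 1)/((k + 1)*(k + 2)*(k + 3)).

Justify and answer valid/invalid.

Valid: the claim telescopes to t_k.

s_(k+1) = (9*k + 14)/((k + 2)*(k + 3))
s_(k+1) − s_k = (-9*k - 1)/(k**3 + 6*k**2 + 11*k + 6)
(s_(k+1) − s_k) − t_k = 0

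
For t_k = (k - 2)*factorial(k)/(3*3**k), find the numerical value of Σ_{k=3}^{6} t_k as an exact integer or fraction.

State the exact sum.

Σ = 506/243

t_(k+1)/t_k = (k**2 - 1)/(3*(k - 2)).
Take A(k)=k/3 + 1/3, B(k)=1, C(k)=k - 2.
Solve (k/3 + 1/3)·f(k+1) − (1)·f(k) = k - 2.
Degrees (1,0,1) ⇒ d ≤ 0.
Solve for f: f(k) = 3 (degree 0 ≤ 0).
Then R = B(k−1)f/C = 3/(k - 2), so s_k = R(k)·t_k = factorial(k)/3**k.
Check: Δs_k = (k - 2)*factorial(k)/(3*3**k). ✓
Σ_(k=3)^(6) t_k = s_(7) − s_(3) = 560/243 − (2/9) = 506/243.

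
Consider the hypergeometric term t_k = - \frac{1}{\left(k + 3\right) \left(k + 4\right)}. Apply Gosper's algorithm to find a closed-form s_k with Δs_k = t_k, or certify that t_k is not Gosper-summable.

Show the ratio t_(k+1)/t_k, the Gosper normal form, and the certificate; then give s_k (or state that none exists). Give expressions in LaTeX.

r(k) = (k + 3)/(k + 5) after simplifying.
So A=k + 3 and B=k + 5, with C=1.
Solve (k + 3)·f(k+1) − (k + 4)·f(k) = 1.
deg f ≤ 1 (via 1,1,0).
A polynomial solution: f(k) = k/3.
Certificate R = B(k−1)f/C = k*(k + 4)/3 gives s_k = -k/(3*k + 9).
Check: Δs_k = -1/(k**2 + 7*k + 12). ✓

s_k = - \frac{k}{3 k + 9}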